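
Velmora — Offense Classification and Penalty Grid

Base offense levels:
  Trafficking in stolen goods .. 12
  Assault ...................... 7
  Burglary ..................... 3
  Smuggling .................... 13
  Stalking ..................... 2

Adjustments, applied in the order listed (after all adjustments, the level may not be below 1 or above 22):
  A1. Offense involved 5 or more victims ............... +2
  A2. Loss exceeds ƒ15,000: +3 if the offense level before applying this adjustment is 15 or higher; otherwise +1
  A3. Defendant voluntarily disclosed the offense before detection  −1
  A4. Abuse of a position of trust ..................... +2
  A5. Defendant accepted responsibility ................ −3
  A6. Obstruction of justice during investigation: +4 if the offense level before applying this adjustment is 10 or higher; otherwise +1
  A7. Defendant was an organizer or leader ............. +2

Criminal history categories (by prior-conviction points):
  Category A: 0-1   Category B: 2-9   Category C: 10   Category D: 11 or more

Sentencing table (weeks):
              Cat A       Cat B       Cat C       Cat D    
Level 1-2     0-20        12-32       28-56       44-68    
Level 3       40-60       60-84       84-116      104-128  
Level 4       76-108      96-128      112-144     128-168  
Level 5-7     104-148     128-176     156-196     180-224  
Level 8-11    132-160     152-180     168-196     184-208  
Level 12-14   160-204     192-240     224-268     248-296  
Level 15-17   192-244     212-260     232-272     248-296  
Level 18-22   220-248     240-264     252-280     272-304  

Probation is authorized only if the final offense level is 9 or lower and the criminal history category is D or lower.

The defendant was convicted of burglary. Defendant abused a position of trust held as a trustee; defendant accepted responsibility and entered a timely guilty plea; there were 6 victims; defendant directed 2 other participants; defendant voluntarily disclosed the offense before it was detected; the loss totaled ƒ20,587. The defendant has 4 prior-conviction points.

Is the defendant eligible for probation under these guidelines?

Base offense level for burglary: 3.
A1 applies: 3 + 2 = 5.
A2 applies (level before this adjustment is 5 < 15, so +1): 5 + 1 = 6.
A3 applies: 6 − 1 = 5.
A4 applies: 5 + 2 = 7.
A5 applies: 7 − 3 = 4.
A6 does not apply.
A7 applies: 4 + 2 = 6.
Final offense level: 6.
Criminal history: 4 prior points → Category B (2-9).
Level 6 falls in the 5-7 band.
Grid: Level 5-7 × Category B = 128-176 weeks.
Probation check: level 6 ≤ 9 and category B ≤ D → eligible.

Yes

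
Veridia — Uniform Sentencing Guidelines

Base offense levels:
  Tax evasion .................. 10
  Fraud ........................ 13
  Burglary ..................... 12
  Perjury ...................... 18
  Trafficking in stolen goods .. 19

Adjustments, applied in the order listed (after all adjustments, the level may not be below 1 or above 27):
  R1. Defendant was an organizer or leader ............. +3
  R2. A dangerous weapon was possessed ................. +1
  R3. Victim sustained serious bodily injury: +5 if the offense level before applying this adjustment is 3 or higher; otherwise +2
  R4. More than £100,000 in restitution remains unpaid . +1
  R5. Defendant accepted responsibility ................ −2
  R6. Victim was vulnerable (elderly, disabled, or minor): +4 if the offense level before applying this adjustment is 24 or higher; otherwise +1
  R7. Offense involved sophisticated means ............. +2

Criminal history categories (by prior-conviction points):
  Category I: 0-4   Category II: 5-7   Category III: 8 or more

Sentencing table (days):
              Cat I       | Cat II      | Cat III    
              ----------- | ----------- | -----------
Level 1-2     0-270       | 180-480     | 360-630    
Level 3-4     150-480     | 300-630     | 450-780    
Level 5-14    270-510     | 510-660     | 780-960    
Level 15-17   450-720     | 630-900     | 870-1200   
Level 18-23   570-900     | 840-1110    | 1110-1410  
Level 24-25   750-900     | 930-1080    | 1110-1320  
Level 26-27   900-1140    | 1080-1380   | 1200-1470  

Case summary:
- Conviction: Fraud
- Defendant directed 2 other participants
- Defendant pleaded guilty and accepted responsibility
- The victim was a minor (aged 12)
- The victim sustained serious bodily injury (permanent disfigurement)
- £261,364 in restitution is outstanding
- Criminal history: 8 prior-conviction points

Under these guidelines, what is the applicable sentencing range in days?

1110-1410 days

Base offense level for fraud: 13.
R1 applies: 13 + 3 = 16.
R2 does not apply.
R3 applies (level before this adjustment is 16 ≥ 3, so +5): 16 + 5 = 21.
R4 applies: 21 + 1 = 22.
R5 applies: 22 − 2 = 20.
R6 applies (level before this adjustment is 20 < 24, so +1): 20 + 1 = 21.
R7 does not apply.
Final offense level: 21.
Criminal history: 8 prior points → Category III (8+).
Level 21 falls in the 18-23 band.
Grid: Level 18-23 × Category III = 1110-1410 days.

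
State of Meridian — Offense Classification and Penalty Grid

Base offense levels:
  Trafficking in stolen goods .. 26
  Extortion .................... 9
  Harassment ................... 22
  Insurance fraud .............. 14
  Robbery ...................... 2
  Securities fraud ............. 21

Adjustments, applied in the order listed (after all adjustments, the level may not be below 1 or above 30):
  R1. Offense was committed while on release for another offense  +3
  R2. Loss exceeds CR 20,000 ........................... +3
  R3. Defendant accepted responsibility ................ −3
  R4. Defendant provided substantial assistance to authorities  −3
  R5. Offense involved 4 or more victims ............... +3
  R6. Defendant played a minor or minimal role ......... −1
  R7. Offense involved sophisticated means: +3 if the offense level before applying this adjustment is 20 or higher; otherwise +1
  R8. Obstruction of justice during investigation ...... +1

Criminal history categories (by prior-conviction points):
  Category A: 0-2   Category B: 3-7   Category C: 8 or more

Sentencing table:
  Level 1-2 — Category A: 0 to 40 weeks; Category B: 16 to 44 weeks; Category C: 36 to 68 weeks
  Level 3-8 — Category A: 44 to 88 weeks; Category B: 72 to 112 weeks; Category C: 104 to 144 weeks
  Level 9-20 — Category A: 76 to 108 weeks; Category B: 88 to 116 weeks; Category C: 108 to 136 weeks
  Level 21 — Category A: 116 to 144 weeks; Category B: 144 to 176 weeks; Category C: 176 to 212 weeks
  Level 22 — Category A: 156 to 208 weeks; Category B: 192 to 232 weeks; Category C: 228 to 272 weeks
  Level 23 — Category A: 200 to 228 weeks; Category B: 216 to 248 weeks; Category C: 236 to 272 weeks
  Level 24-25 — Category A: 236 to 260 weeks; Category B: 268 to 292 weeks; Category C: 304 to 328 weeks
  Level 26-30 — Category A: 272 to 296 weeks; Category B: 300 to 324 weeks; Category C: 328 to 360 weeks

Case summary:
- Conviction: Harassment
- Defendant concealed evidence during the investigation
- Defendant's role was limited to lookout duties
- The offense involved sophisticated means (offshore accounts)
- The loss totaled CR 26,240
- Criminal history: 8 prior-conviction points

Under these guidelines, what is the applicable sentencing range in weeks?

328-360 weeks

Base offense level for harassment: 22.
R1 does not apply.
R2 applies: 22 + 3 = 25.
R4 does not apply.
R6 applies: 25 − 1 = 24.
R7 applies (level before this adjustment is 24 ≥ 20, so +3): 24 + 3 = 27.
R8 applies: 27 + 1 = 28.
Final offense level: 28.
Criminal history: 8 prior points → Category C (8+).
Level 28 falls in the 26-30 band.
Grid: Level 26-30 × Category C = 328-360 weeks.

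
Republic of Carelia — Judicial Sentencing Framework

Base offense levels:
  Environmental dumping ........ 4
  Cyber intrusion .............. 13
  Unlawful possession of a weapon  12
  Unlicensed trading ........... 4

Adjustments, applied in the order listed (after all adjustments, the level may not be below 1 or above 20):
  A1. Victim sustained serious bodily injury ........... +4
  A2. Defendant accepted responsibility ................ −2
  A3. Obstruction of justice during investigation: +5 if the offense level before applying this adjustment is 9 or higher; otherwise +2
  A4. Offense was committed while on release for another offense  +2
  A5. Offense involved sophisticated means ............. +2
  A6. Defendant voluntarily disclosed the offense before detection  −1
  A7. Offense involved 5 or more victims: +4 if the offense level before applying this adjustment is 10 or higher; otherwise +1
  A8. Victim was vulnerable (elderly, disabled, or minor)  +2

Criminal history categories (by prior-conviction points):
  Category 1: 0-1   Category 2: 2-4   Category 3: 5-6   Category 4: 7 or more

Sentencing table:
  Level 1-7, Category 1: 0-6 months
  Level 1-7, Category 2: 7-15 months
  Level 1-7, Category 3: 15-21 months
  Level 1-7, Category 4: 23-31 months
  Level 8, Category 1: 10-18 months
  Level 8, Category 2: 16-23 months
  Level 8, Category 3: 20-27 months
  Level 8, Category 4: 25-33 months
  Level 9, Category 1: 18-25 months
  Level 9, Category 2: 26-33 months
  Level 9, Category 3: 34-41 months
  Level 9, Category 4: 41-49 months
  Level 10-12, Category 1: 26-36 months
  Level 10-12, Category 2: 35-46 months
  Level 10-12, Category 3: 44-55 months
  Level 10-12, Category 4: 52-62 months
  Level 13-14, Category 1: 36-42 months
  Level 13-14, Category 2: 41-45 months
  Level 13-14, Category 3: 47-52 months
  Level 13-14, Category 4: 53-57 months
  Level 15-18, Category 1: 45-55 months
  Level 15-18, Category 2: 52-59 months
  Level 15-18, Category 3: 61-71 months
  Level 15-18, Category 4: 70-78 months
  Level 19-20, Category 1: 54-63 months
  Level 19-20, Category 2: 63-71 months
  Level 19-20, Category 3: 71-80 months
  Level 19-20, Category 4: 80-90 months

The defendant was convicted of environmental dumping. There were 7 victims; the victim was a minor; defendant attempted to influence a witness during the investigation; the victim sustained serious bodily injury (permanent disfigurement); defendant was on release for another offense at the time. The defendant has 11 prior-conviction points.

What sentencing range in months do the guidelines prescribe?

Base offense level for environmental dumping: 4.
A1 applies: 4 + 4 = 8.
A3 applies (level before this adjustment is 8 < 9, so +2): 8 + 2 = 10.
A4 applies: 10 + 2 = 12.
A5 does not apply.
A7 applies (level before this adjustment is 12 ≥ 10, so +4): 12 + 4 = 16.
A8 applies: 16 + 2 = 18.
Final offense level: 18.
Criminal history: 11 prior points → Category 4 (7+).
Level 18 falls in the 15-18 band.
Grid: Level 15-18 × Category 4 = 70-78 months.

70-78 months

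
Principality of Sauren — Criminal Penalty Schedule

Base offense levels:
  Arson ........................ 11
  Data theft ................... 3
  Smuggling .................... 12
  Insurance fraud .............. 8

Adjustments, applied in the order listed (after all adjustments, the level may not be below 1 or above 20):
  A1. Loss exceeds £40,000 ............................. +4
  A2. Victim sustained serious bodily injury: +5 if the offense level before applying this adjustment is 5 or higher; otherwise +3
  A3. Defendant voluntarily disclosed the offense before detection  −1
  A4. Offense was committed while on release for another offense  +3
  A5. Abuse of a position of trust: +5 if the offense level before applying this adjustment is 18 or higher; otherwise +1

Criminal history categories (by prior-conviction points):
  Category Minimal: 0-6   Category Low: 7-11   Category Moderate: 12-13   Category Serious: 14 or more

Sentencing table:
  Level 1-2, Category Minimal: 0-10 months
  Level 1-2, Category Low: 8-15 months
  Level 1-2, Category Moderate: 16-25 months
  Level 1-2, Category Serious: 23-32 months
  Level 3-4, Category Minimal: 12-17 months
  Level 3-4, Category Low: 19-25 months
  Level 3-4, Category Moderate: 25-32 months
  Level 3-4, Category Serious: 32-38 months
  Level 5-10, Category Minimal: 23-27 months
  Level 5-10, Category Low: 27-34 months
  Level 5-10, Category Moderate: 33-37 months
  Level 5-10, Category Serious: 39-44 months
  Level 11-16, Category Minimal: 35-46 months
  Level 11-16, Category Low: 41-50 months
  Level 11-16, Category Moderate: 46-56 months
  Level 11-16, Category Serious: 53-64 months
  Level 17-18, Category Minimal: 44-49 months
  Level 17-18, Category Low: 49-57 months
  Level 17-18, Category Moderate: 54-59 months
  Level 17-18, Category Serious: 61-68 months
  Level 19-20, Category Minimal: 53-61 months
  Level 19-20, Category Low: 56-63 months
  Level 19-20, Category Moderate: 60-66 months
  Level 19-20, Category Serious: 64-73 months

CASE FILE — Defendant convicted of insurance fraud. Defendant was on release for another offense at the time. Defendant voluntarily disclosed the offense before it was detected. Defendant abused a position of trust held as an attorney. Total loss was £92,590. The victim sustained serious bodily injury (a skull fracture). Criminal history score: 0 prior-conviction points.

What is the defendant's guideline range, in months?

Base offense level for insurance fraud: 8.
A1 applies: 8 + 4 = 12.
A2 applies (level before this adjustment is 12 ≥ 5, so +5): 12 + 5 = 17.
A3 applies: 17 − 1 = 16.
A4 applies: 16 + 3 = 19.
A5 applies (level before this adjustment is 19 ≥ 18, so +5): 19 + 5 = 24.
Level 24 exceeds the maximum of 20; capped at 20.
Final offense level: 20.
Criminal history: 0 prior points → Category Minimal (0-6).
Level 20 falls in the 19-20 band.
Grid: Level 19-20 × Category Minimal = 53-61 months.

53-61 months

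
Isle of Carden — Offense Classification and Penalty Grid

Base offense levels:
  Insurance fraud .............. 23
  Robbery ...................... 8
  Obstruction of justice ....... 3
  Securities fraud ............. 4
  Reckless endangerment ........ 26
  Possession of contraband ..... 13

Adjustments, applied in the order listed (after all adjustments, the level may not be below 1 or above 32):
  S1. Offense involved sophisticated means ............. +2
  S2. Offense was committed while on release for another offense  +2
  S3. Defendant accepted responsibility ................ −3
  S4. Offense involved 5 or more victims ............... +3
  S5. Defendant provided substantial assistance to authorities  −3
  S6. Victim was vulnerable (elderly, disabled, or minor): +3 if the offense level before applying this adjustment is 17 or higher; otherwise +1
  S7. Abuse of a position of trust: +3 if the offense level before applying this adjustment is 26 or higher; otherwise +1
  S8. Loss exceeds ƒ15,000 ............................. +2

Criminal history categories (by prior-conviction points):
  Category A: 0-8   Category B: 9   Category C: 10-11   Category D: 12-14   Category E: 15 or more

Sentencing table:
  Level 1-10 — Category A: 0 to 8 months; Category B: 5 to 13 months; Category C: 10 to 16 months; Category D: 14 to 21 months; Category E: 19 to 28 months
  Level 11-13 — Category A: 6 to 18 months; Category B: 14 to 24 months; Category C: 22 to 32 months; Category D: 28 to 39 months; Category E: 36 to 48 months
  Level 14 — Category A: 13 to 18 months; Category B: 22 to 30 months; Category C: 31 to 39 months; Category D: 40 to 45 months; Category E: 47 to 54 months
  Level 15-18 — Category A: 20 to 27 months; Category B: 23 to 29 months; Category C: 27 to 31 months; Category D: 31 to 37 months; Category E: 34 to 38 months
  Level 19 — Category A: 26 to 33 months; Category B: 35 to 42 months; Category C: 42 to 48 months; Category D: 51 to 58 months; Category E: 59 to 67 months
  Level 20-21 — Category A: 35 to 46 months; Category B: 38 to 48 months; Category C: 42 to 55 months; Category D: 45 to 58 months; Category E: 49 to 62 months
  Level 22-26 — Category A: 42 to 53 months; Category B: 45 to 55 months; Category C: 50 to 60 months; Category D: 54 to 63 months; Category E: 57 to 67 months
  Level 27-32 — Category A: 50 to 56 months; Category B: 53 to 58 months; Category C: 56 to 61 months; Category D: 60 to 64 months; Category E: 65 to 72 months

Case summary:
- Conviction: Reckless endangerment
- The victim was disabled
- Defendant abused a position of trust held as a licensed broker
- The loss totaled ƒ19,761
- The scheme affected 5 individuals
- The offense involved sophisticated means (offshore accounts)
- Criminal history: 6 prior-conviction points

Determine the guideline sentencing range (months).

Base offense level for reckless endangerment: 26.
S1 applies: 26 + 2 = 28.
S4 applies: 28 + 3 = 31.
S6 applies (level before this adjustment is 31 ≥ 17, so +3): 31 + 3 = 34.
S7 applies (level before this adjustment is 34 ≥ 26, so +3): 34 + 3 = 37.
S8 applies: 37 + 2 = 39.
Level 39 exceeds the maximum of 32; capped at 32.
Final offense level: 32.
Criminal history: 6 prior points → Category A (0-8).
Level 32 falls in the 27-32 band.
Grid: Level 27-32 × Category A = 50-56 months.

50-56 months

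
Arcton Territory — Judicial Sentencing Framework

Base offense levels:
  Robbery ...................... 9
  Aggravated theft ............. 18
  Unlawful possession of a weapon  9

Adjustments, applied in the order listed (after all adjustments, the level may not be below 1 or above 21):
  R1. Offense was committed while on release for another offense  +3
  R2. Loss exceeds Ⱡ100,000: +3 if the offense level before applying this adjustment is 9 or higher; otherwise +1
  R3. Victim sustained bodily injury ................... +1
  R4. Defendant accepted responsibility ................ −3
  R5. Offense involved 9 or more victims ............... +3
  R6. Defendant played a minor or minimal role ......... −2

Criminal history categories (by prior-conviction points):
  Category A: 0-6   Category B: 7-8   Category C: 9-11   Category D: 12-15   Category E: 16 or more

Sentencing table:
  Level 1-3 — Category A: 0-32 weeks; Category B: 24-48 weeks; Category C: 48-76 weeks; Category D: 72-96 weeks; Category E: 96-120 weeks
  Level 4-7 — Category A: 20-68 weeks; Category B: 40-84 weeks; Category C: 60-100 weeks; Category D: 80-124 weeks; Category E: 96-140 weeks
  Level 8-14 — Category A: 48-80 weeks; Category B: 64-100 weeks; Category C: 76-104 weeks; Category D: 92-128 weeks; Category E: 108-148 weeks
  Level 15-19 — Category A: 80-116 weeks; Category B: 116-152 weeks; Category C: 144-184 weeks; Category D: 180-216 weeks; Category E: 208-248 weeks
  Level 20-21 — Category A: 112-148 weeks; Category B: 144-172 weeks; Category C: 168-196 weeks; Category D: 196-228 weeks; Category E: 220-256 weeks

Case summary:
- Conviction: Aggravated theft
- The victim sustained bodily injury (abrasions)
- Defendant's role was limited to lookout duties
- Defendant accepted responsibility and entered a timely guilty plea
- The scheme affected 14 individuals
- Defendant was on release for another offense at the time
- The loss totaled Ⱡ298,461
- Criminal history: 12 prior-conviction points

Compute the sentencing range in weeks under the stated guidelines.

Base offense level for aggravated theft: 18.
R1 applies: 18 + 3 = 21.
R2 applies (level before this adjustment is 21 ≥ 9, so +3): 21 + 3 = 24.
R3 applies: 24 + 1 = 25.
R4 applies: 25 − 3 = 22.
R5 applies: 22 + 3 = 25.
R6 applies: 25 − 2 = 23.
Level 23 exceeds the maximum of 21; capped at 21.
Final offense level: 21.
Criminal history: 12 prior points → Category D (12-15).
Level 21 falls in the 20-21 band.
Grid: Level 20-21 × Category D = 196-228 weeks.

196-228 weeks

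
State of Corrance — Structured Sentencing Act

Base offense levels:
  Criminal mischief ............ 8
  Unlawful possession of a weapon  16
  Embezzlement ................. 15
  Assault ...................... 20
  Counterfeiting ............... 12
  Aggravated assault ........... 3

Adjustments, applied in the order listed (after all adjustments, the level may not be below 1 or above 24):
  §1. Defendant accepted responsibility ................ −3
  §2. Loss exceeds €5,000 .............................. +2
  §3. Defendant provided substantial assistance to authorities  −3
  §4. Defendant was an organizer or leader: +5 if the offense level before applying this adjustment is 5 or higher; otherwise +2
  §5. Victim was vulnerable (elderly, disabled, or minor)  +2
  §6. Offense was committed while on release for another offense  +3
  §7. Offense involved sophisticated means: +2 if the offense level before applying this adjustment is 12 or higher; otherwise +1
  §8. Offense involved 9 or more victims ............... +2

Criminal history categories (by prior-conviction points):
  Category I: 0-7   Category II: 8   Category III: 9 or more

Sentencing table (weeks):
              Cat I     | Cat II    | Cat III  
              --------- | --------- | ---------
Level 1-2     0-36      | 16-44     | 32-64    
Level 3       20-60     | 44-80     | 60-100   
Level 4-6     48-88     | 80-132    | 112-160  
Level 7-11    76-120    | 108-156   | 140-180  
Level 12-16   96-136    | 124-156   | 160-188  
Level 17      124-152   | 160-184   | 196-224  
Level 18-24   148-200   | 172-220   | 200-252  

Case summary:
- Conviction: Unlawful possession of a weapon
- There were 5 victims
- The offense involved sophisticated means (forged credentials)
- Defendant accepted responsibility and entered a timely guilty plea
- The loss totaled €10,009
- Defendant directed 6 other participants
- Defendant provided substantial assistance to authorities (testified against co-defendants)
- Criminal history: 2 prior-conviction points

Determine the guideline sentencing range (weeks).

148-200 weeks

Base offense level for unlawful possession of a weapon: 16.
§1 applies: 16 − 3 = 13.
§2 applies: 13 + 2 = 15.
§3 applies: 15 − 3 = 12.
§4 applies (level before this adjustment is 12 ≥ 5, so +5): 12 + 5 = 17.
§6 does not apply.
§7 applies (level before this adjustment is 17 ≥ 12, so +2): 17 + 2 = 19.
Final offense level: 19.
Criminal history: 2 prior points → Category I (0-7).
Level 19 falls in the 18-24 band.
Grid: Level 18-24 × Category I = 148-200 weeks.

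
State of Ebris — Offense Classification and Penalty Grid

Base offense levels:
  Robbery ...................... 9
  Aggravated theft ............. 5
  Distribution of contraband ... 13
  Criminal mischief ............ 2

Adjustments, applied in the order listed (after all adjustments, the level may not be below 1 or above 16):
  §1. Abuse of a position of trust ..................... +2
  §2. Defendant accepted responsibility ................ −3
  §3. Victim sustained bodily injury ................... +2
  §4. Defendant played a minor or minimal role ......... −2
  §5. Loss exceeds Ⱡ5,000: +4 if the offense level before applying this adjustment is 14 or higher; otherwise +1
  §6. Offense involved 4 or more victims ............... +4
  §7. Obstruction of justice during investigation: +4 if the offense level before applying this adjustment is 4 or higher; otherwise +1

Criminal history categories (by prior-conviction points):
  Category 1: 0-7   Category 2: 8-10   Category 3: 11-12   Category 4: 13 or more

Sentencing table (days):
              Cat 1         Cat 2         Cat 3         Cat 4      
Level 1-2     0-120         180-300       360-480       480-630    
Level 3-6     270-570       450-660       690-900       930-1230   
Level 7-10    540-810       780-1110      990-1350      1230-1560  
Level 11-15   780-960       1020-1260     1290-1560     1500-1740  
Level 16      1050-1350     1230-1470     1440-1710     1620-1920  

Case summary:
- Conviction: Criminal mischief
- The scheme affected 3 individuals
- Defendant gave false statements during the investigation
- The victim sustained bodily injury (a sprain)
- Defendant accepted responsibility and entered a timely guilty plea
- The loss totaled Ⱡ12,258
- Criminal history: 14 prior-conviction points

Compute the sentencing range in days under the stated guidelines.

Base offense level for criminal mischief: 2.
§2 applies: 2 − 3 = -1.
§3 applies: -1 + 2 = 1.
§5 applies (level before this adjustment is 1 < 14, so +1): 1 + 1 = 2.
§7 applies (level before this adjustment is 2 < 4, so +1): 2 + 1 = 3.
Final offense level: 3.
Criminal history: 14 prior points → Category 4 (13+).
Level 3 falls in the 3-6 band.
Grid: Level 3-6 × Category 4 = 930-1230 days.

930-1230 days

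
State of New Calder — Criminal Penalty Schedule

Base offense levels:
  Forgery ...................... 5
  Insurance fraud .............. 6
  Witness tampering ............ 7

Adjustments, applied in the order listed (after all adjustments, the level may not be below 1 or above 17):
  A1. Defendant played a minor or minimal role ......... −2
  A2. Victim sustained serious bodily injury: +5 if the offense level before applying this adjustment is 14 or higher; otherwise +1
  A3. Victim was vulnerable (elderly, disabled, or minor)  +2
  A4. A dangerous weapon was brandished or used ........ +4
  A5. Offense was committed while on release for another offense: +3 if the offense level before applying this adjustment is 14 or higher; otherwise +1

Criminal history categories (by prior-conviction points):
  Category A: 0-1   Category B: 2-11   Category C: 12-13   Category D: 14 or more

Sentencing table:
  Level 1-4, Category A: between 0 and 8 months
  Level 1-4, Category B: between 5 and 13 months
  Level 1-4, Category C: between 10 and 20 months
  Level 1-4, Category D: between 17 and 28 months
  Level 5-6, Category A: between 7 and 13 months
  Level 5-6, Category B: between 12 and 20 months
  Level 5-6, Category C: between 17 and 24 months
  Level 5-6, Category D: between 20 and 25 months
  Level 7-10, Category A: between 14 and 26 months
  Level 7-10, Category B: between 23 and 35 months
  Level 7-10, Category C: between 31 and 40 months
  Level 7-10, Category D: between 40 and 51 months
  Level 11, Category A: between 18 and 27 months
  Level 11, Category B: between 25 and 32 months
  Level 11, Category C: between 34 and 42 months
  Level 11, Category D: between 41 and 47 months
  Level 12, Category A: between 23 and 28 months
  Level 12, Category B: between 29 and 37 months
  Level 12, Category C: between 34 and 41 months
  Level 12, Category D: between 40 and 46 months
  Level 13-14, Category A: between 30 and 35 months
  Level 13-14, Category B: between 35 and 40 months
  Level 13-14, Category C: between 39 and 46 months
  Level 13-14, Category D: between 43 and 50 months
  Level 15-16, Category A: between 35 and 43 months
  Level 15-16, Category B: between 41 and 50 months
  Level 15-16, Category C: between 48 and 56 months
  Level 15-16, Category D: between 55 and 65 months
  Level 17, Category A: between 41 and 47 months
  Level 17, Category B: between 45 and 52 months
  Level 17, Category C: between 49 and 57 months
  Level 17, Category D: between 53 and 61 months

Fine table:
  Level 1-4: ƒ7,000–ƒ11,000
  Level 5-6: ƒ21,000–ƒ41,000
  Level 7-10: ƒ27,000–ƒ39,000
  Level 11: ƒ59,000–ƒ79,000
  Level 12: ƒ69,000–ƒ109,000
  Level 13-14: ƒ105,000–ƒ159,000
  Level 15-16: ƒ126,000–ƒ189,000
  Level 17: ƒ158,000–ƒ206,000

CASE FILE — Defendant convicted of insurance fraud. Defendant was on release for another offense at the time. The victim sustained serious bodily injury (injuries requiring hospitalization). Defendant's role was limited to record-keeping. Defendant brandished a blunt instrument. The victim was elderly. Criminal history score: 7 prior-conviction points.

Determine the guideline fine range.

ƒ69,000–ƒ109,000

Base offense level for insurance fraud: 6.
A1 applies: 6 − 2 = 4.
A2 applies (level before this adjustment is 4 < 14, so +1): 4 + 1 = 5.
A3 applies: 5 + 2 = 7.
A4 applies: 7 + 4 = 11.
A5 applies (level before this adjustment is 11 < 14, so +1): 11 + 1 = 12.
Final offense level: 12.
Level 12 falls in the 12 band.
Fine table: Level 12 → ƒ69,000–ƒ109,000.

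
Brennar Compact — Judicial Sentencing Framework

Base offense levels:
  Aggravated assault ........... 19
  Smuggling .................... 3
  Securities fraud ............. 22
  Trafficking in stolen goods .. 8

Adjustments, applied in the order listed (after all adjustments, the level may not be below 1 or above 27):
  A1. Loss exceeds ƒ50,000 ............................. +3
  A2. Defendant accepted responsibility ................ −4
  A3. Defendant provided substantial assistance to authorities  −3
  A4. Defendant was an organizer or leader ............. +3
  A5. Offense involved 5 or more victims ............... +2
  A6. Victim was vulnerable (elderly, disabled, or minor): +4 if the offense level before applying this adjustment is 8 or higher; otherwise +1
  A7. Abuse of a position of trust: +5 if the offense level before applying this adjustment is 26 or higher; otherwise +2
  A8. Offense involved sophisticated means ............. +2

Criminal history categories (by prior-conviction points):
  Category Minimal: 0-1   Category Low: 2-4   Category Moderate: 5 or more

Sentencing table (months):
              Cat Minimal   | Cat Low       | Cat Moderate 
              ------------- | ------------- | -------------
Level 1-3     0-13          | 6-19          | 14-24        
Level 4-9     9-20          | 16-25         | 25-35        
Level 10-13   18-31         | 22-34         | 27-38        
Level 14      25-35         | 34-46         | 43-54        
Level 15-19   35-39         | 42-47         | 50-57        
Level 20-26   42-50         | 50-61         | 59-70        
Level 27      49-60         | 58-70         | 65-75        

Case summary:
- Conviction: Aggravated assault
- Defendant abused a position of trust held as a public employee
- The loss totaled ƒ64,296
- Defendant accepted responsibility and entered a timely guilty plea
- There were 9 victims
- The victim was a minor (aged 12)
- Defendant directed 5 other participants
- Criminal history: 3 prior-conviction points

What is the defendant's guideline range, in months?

Base offense level for aggravated assault: 19.
A1 applies: 19 + 3 = 22.
A2 applies: 22 − 4 = 18.
A4 applies: 18 + 3 = 21.
A5 applies: 21 + 2 = 23.
A6 applies (level before this adjustment is 23 ≥ 8, so +4): 23 + 4 = 27.
A7 applies (level before this adjustment is 27 ≥ 26, so +5): 27 + 5 = 32.
A8 does not apply.
Level 32 exceeds the maximum of 27; capped at 27.
Final offense level: 27.
Criminal history: 3 prior points → Category Low (2-4).
Level 27 falls in the 27 band.
Grid: Level 27 × Category Low = 58-70 months.

58-70 months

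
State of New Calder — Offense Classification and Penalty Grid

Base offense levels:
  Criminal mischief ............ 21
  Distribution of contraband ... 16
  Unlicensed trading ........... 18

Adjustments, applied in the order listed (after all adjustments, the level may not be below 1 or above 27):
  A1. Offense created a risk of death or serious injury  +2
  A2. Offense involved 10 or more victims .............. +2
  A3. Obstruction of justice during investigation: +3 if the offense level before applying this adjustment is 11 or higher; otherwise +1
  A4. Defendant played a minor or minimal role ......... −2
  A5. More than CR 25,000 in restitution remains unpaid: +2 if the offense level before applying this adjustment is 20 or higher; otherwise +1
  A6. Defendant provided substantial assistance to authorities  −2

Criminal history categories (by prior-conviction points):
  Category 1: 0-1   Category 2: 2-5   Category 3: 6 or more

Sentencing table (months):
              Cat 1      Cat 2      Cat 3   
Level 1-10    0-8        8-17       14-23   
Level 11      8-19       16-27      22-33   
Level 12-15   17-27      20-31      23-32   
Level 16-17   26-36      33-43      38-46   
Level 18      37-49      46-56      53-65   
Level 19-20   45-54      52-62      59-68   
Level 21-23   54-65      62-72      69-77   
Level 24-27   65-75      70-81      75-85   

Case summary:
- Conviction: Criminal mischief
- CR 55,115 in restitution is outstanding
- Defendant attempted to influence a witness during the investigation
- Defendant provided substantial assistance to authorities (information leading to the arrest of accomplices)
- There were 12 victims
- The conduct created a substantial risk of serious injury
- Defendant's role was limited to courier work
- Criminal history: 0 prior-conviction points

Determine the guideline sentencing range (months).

65-75 months

Base offense level for criminal mischief: 21.
A1 applies: 21 + 2 = 23.
A2 applies: 23 + 2 = 25.
A3 applies (level before this adjustment is 25 ≥ 11, so +3): 25 + 3 = 28.
A4 applies: 28 − 2 = 26.
A5 applies (level before this adjustment is 26 ≥ 20, so +2): 26 + 2 = 28.
A6 applies: 28 − 2 = 26.
Final offense level: 26.
Criminal history: 0 prior points → Category 1 (0-1).
Level 26 falls in the 24-27 band.
Grid: Level 24-27 × Category 1 = 65-75 months.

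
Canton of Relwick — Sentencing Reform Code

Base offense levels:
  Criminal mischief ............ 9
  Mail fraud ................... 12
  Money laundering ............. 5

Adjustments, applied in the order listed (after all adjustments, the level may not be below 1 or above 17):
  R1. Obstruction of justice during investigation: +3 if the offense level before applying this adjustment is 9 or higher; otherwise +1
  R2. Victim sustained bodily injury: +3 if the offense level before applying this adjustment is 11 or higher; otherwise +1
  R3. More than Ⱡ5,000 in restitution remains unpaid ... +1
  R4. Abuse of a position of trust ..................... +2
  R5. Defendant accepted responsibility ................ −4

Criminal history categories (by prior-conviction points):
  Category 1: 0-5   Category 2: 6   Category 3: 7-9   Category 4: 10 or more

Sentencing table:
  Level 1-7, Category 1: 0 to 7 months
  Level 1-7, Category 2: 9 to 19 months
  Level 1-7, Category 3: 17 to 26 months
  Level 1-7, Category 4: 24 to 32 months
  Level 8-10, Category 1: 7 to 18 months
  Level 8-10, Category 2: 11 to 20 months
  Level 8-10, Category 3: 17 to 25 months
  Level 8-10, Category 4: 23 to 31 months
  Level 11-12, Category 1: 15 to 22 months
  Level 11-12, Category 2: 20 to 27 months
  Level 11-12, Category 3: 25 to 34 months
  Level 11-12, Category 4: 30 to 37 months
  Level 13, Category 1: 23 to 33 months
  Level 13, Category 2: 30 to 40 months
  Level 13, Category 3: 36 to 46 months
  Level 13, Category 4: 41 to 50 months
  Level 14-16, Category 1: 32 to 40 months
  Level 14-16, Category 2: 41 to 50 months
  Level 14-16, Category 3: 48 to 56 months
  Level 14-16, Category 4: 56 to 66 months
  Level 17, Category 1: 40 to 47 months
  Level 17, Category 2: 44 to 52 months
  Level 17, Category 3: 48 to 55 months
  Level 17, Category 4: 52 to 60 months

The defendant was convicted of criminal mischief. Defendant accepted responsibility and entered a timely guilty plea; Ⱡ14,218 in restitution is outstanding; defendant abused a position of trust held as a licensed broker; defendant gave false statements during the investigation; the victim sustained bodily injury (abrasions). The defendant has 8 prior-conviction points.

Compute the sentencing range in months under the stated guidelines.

Base offense level for criminal mischief: 9.
R1 applies (level before this adjustment is 9 ≥ 9, so +3): 9 + 3 = 12.
R2 applies (level before this adjustment is 12 ≥ 11, so +3): 12 + 3 = 15.
R3 applies: 15 + 1 = 16.
R4 applies: 16 + 2 = 18.
R5 applies: 18 − 4 = 14.
Final offense level: 14.
Criminal history: 8 prior points → Category 3 (7-9).
Level 14 falls in the 14-16 band.
Grid: Level 14-16 × Category 3 = 48-56 months.

48-56 months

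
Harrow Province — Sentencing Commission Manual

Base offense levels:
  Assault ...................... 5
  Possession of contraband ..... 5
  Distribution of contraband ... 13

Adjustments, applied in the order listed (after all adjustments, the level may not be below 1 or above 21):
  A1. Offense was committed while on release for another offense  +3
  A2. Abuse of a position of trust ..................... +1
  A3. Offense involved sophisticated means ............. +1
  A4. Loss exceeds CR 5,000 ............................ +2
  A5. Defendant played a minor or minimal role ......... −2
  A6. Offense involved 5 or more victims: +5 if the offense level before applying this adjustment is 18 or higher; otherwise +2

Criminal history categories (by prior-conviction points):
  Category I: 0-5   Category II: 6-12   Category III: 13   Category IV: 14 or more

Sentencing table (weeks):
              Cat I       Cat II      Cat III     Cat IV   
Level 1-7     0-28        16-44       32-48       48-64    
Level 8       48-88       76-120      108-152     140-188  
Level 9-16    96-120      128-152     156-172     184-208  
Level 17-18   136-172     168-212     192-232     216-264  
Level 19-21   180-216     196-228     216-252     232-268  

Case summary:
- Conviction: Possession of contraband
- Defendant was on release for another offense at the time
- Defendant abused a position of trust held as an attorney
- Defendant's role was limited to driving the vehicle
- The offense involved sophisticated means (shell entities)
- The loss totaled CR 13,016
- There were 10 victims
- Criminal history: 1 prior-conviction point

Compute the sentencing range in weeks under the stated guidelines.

96-120 weeks

Base offense level for possession of contraband: 5.
A1 applies: 5 + 3 = 8.
A2 applies: 8 + 1 = 9.
A3 applies: 9 + 1 = 10.
A4 applies: 10 + 2 = 12.
A5 applies: 12 − 2 = 10.
A6 applies (level before this adjustment is 10 < 18, so +2): 10 + 2 = 12.
Final offense level: 12.
Criminal history: 1 prior point → Category I (0-5).
Level 12 falls in the 9-16 band.
Grid: Level 9-16 × Category I = 96-120 weeks.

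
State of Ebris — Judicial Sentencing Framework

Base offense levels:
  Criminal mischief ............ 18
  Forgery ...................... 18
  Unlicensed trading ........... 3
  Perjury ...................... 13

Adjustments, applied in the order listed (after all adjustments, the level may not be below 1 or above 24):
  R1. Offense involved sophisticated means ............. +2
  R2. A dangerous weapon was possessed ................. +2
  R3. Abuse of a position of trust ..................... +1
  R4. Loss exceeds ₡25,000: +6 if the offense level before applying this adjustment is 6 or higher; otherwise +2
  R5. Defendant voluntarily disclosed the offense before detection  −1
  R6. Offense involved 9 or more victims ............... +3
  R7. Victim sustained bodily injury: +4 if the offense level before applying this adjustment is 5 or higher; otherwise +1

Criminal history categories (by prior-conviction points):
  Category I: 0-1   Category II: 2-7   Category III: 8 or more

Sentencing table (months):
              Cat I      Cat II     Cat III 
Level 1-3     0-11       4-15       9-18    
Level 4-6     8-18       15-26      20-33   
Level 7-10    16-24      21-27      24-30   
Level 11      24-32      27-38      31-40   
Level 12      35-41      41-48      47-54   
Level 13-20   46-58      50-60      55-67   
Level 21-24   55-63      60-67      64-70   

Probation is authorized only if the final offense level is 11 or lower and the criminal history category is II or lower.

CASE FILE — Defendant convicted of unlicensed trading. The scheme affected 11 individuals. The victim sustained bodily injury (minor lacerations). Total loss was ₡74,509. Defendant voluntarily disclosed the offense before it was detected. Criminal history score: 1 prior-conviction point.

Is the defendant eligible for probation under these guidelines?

Yes

Base offense level for unlicensed trading: 3.
R2 does not apply.
R4 applies (level before this adjustment is 3 < 6, so +2): 3 + 2 = 5.
R5 applies: 5 − 1 = 4.
R6 applies: 4 + 3 = 7.
R7 applies (level before this adjustment is 7 ≥ 5, so +4): 7 + 4 = 11.
Final offense level: 11.
Criminal history: 1 prior point → Category I (0-1).
Level 11 falls in the 11 band.
Grid: Level 11 × Category I = 24-32 months.
Probation check: level 11 ≤ 11 and category I ≤ II → eligible.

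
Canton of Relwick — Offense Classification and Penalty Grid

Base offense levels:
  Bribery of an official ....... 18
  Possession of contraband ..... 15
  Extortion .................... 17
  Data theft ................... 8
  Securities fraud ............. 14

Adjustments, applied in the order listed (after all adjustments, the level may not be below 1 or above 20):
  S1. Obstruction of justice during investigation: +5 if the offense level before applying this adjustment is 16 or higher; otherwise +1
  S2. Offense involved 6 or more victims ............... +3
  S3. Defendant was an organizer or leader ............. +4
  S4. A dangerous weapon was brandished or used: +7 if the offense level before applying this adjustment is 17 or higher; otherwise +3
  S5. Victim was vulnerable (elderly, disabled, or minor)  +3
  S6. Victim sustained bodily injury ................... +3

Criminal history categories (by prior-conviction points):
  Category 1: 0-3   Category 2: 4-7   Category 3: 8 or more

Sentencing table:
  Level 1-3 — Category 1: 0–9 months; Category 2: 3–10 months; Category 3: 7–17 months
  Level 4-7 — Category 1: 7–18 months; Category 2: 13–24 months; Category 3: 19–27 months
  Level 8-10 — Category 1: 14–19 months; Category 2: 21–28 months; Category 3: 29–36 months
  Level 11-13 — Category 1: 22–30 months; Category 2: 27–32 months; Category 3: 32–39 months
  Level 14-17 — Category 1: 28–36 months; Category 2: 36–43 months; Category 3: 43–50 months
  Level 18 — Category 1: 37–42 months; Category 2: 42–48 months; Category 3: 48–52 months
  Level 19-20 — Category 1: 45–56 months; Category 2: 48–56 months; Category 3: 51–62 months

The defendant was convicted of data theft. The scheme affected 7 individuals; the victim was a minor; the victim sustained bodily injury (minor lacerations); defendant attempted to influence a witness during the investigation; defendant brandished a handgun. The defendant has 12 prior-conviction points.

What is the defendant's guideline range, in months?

Base offense level for data theft: 8.
S1 applies (level before this adjustment is 8 < 16, so +1): 8 + 1 = 9.
S2 applies: 9 + 3 = 12.
S4 applies (level before this adjustment is 12 < 17, so +3): 12 + 3 = 15.
S5 applies: 15 + 3 = 18.
S6 applies: 18 + 3 = 21.
Level 21 exceeds the maximum of 20; capped at 20.
Final offense level: 20.
Criminal history: 12 prior points → Category 3 (8+).
Level 20 falls in the 19-20 band.
Grid: Level 19-20 × Category 3 = 51-62 months.

51-62 months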